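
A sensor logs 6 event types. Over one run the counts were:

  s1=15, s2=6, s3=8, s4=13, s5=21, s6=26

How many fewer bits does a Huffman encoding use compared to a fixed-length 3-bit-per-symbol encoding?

48

Fixed-length: 3 bits × 89 symbols = 267 bits.
Huffman merges:
combine s2(6), s3(8) → 14
combine s4(13), 14 → 27
combine s1(15), s5(21) → 36
combine s6(26), 27 → 53
combine 36, 53 → 89
Huffman total = 14 + 27 + 36 + 53 + 89 = 219 bits.
Saving = 267 − 219 = 48 bits.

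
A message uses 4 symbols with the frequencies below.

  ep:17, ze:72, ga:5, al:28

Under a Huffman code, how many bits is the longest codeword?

3

Merge the two lowest-weight nodes at each step:
merge ga(5) and ep(17): 22
merge 22 and al(28): 50
merge 50 and ze(72): 122
The first pair merged (ga, ep) ends up deepest, at depth 3.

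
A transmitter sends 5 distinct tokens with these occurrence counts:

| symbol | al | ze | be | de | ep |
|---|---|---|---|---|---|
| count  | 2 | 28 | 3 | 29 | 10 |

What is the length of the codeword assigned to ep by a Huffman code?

3

Build the tree from the bottom:
al(2) + be(3) → 5
5 + ep(10) → 15
15 + ze(28) → 43
de(29) + 43 → 72
The subtree containing ep is merged 3 times, so code length = 3.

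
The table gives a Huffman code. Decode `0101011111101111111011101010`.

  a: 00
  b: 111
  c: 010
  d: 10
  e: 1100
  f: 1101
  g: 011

cdbbgbffc

Read left to right; each codeword is recognised as soon as it completes (prefix code):
  010→c | 10→d | 111→b | 111→b | 011→g | 111→b | 1101→f | 1101→f | 010→c
Decoded message: cdbbgbffc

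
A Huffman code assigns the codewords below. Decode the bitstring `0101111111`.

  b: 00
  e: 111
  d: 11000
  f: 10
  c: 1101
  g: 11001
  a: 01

Read left to right; each codeword is recognised as soon as it completes (prefix code):
  01→a | 01→a | 111→e | 111→e
Decoded message: aaee

aaee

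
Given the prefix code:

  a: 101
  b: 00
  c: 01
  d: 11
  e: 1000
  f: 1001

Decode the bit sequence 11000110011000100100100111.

dbcfefbfd

Read left to right; each codeword is recognised as soon as it completes (prefix code):
  11→d | 00→b | 01→c | 1001→f | 1000→e | 1001→f | 00→b | 1001→f | 11→d
Decoded message: dbcfefbfd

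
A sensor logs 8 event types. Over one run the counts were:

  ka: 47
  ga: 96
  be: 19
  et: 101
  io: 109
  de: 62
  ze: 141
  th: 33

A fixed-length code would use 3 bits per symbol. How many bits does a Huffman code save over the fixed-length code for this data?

Fixed-length: 3 bits × 608 symbols = 1824 bits.
Huffman merges:
be(19) + th(33) → 52
ka(47) + 52 → 99
de(62) + ga(96) → 158
99 + et(101) → 200
io(109) + ze(141) → 250
158 + 200 → 358
250 + 358 → 608
Huffman total = 52 + 99 + 158 + 200 + 250 + 358 + 608 = 1725 bits.
Saving = 1824 − 1725 = 99 bits.

99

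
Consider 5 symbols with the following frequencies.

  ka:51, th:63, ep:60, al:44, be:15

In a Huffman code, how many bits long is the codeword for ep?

2

Huffman merges, smallest pair first:
be(15) + al(44) → 59
ka(51) + 59 → 110
ep(60) + th(63) → 123
110 + 123 → 233
The subtree containing ep is merged 2 times, so code length = 2.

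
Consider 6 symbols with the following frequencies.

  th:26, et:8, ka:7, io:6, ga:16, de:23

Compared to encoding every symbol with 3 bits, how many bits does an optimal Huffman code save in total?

Fixed-length: 3 bits × 86 symbols = 258 bits.
Huffman merges:
io(6) + ka(7) → 13
et(8) + 13 → 21
ga(16) + 21 → 37
de(23) + th(26) → 49
37 + 49 → 86
Huffman total = 13 + 21 + 37 + 49 + 86 = 206 bits.
Saving = 258 − 206 = 52 bits.

52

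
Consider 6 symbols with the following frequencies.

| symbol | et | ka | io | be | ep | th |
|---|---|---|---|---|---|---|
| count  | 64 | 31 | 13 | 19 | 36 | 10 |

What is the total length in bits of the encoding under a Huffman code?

Build the Huffman tree bottom-up:
merge th(10) and io(13): 23
merge be(19) and 23: 42
merge ka(31) and ep(36): 67
merge 42 and et(64): 106
merge 67 and 106: 173
Total encoded bits = sum of merged weights = 23 + 42 + 67 + 106 + 173 = 411.

411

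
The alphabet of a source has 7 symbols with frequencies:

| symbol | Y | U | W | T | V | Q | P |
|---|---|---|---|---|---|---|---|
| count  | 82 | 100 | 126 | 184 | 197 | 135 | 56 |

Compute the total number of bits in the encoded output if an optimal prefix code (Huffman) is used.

Greedily combine the two least-frequent nodes:
P(56) + Y(82) → 138
U(100) + W(126) → 226
Q(135) + 138 → 273
T(184) + V(197) → 381
226 + 273 → 499
381 + 499 → 880
Total encoded bits = sum of merged weights = 138 + 226 + 273 + 381 + 499 + 880 = 2397.

2397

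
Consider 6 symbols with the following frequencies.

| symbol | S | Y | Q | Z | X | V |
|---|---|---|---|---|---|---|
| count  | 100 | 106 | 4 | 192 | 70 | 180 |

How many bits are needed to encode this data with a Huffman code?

1552

Greedily combine the two least-frequent nodes:
combine Q(4), X(70) → 74
combine 74, S(100) → 174
combine Y(106), 174 → 280
combine V(180), Z(192) → 372
combine 280, 372 → 652
The encoded length is the sum of every internal node's weight: 74 + 174 + 280 + 372 + 652 = 1552 bits.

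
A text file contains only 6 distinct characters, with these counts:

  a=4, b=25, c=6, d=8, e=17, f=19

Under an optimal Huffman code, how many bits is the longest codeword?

4

Merge the two lowest-weight nodes at each step:
a(4) + c(6) → 10
d(8) + 10 → 18
e(17) + 18 → 35
f(19) + b(25) → 44
35 + 44 → 79
The first pair merged (a, c) ends up deepest, at depth 4.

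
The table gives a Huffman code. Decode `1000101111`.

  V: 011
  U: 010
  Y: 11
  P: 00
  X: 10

Read left to right; each codeword is recognised as soon as it completes (prefix code):
  10→X | 00→P | 10→X | 11→Y | 11→Y
Decoded message: XPXYY

XPXYY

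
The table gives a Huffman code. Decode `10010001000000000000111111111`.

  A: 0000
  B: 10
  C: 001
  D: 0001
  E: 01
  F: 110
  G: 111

Read left to right; each codeword is recognised as soon as it completes (prefix code):
  10→B | 01→E | 0001→D | 0000→A | 0000→A | 0000→A | 111→G | 111→G | 111→G
Decoded message: BEDAAAGGG

BEDAAAGGG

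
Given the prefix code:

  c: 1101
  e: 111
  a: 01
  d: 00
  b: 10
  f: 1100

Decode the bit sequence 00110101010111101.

dcaaaea

Read left to right; each codeword is recognised as soon as it completes (prefix code):
  00→d | 1101→c | 01→a | 01→a | 01→a | 111→e | 01→a
Decoded message: dcaaaea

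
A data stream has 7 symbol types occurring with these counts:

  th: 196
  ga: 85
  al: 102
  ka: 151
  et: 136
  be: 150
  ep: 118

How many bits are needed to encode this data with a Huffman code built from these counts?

Greedily combine the two least-frequent nodes:
ga(85) + al(102) → 187
ep(118) + et(136) → 254
be(150) + ka(151) → 301
187 + th(196) → 383
254 + 301 → 555
383 + 555 → 938
Each symbol's bit-cost is frequency × depth; summing gives 2618 bits (equivalently 187 + 254 + 301 + 383 + 555 + 938).

2618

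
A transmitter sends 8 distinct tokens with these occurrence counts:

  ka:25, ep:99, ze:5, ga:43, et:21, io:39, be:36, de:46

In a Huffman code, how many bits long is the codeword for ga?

Huffman merges, smallest pair first:
combine ze(5), et(21) → 26
combine ka(25), 26 → 51
combine be(36), io(39) → 75
combine ga(43), de(46) → 89
combine 51, 75 → 126
combine 89, ep(99) → 188
combine 126, 188 → 314
The subtree containing ga is merged 3 times, so code length = 3.

3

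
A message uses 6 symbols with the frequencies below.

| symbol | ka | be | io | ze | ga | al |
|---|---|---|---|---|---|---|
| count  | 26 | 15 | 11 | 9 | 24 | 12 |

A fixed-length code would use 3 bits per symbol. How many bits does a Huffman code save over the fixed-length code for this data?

50

Fixed-length: 3 bits × 97 symbols = 291 bits.
Huffman merges:
merge ze(9) and io(11): 20
merge al(12) and be(15): 27
merge 20 and ga(24): 44
merge ka(26) and 27: 53
merge 44 and 53: 97
Huffman total = 20 + 27 + 44 + 53 + 97 = 241 bits.
Saving = 291 − 241 = 50 bits.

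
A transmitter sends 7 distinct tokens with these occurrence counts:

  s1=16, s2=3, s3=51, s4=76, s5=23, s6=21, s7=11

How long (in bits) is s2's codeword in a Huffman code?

Build the tree from the bottom:
merge s2(3) and s7(11): 14
merge 14 and s1(16): 30
merge s6(21) and s5(23): 44
merge 30 and 44: 74
merge s3(51) and 74: 125
merge s4(76) and 125: 201
s2 sits 5 levels below the root, so its codeword is 5 bits.

5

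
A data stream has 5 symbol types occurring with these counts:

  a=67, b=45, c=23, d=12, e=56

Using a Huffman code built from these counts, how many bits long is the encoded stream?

Build the Huffman tree bottom-up:
combine d(12), c(23) → 35
combine 35, b(45) → 80
combine e(56), a(67) → 123
combine 80, 123 → 203
Each symbol's bit-cost is frequency × depth; summing gives 441 bits (equivalently 35 + 80 + 123 + 203).

441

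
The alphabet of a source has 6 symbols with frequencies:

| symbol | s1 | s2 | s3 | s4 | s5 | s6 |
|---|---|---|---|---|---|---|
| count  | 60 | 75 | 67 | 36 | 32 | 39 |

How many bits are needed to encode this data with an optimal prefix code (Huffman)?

785

Build the Huffman tree bottom-up:
merge s5(32) and s4(36): 68
merge s6(39) and s1(60): 99
merge s3(67) and 68: 135
merge s2(75) and 99: 174
merge 135 and 174: 309
Each symbol's bit-cost is frequency × depth; summing gives 785 bits (equivalently 68 + 99 + 135 + 174 + 309).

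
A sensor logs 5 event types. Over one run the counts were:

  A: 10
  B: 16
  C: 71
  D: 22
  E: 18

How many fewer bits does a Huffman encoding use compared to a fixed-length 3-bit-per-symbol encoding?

Fixed-length: 3 bits × 137 symbols = 411 bits.
Huffman merges:
combine A(10), B(16) → 26
combine E(18), D(22) → 40
combine 26, 40 → 66
combine 66, C(71) → 137
Huffman total = 26 + 40 + 66 + 137 = 269 bits.
Saving = 411 − 269 = 142 bits.

142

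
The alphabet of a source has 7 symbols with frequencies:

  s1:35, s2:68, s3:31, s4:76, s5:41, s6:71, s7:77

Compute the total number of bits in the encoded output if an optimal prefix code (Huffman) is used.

1110

Merge the two smallest weights repeatedly:
merge s3(31) and s1(35): 66
merge s5(41) and 66: 107
merge s2(68) and s6(71): 139
merge s4(76) and s7(77): 153
merge 107 and 139: 246
merge 153 and 246: 399
The encoded length is the sum of every internal node's weight: 66 + 107 + 139 + 153 + 246 + 399 = 1110 bits.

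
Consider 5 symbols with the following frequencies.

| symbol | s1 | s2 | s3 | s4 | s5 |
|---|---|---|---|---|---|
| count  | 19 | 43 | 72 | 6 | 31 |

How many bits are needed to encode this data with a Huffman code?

Build the Huffman tree bottom-up:
s4(6) + s1(19) → 25
25 + s5(31) → 56
s2(43) + 56 → 99
s3(72) + 99 → 171
Total encoded bits = sum of merged weights = 25 + 56 + 99 + 171 = 351.

351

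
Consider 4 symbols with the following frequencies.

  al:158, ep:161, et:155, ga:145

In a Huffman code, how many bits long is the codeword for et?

2

Repeatedly merge the two smallest:
ga(145) + et(155) → 300
al(158) + ep(161) → 319
300 + 319 → 619
et's leaf is at depth 2, giving a 2-bit codeword.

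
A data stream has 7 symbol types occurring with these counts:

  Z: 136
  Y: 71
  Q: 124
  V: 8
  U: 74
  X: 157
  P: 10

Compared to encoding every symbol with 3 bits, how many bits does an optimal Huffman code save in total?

Fixed-length: 3 bits × 580 symbols = 1740 bits.
Huffman merges:
merge V(8) and P(10): 18
merge 18 and Y(71): 89
merge U(74) and 89: 163
merge Q(124) and Z(136): 260
merge X(157) and 163: 320
merge 260 and 320: 580
Huffman total = 18 + 89 + 163 + 260 + 320 + 580 = 1430 bits.
Saving = 1740 − 1430 = 310 bits.

310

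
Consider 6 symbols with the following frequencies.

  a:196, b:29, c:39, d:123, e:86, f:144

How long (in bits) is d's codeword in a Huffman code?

Repeatedly merge the two smallest:
combine b(29), c(39) → 68
combine 68, e(86) → 154
combine d(123), f(144) → 267
combine 154, a(196) → 350
combine 267, 350 → 617
d's leaf is at depth 2, giving a 2-bit codeword.

2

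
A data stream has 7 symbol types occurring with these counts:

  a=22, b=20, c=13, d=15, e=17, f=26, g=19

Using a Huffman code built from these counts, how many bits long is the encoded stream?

370

Build the Huffman tree bottom-up:
merge c(13) and d(15): 28
merge e(17) and g(19): 36
merge b(20) and a(22): 42
merge f(26) and 28: 54
merge 36 and 42: 78
merge 54 and 78: 132
Each symbol's bit-cost is frequency × depth; summing gives 370 bits (equivalently 28 + 36 + 42 + 54 + 78 + 132).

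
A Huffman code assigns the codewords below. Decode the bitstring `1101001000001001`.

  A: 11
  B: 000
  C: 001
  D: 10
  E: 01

Read left to right; each codeword is recognised as soon as it completes (prefix code):
  11→A | 01→E | 001→C | 000→B | 001→C | 001→C
Decoded message: AECBCC

AECBCC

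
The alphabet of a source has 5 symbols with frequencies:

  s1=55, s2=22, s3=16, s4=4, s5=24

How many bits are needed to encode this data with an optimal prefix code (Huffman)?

249

Build the Huffman tree bottom-up:
combine s4(4), s3(16) → 20
combine 20, s2(22) → 42
combine s5(24), 42 → 66
combine s1(55), 66 → 121
Total encoded bits = sum of merged weights = 20 + 42 + 66 + 121 = 249.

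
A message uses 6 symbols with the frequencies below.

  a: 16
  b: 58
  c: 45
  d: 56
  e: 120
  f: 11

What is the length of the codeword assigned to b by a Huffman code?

3

Huffman merges, smallest pair first:
f(11) + a(16) → 27
27 + c(45) → 72
d(56) + b(58) → 114
72 + 114 → 186
e(120) + 186 → 306
b sits 3 levels below the root, so its codeword is 3 bits.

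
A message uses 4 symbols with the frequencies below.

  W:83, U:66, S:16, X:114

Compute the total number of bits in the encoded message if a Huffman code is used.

Greedily combine the two least-frequent nodes:
merge S(16) and U(66): 82
merge 82 and W(83): 165
merge X(114) and 165: 279
Each symbol's bit-cost is frequency × depth; summing gives 526 bits (equivalently 82 + 165 + 279).

526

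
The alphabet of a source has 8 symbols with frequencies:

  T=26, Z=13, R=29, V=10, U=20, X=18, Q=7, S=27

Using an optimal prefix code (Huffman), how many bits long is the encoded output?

438

Merge the two smallest weights repeatedly:
combine Q(7), V(10) → 17
combine Z(13), 17 → 30
combine X(18), U(20) → 38
combine T(26), S(27) → 53
combine R(29), 30 → 59
combine 38, 53 → 91
combine 59, 91 → 150
Each symbol's bit-cost is frequency × depth; summing gives 438 bits (equivalently 17 + 30 + 38 + 53 + 59 + 91 + 150).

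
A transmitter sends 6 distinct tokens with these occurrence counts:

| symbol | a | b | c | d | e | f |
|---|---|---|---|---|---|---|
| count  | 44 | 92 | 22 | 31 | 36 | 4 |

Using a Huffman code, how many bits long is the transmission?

529

Build the Huffman tree bottom-up:
f(4) + c(22) → 26
26 + d(31) → 57
e(36) + a(44) → 80
57 + 80 → 137
b(92) + 137 → 229
Total encoded bits = sum of merged weights = 26 + 57 + 80 + 137 + 229 = 529.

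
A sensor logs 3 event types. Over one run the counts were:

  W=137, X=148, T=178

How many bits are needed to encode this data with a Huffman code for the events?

748

Build the Huffman tree bottom-up:
merge W(137) and X(148): 285
merge T(178) and 285: 463
The encoded length is the sum of every internal node's weight: 285 + 463 = 748 bits.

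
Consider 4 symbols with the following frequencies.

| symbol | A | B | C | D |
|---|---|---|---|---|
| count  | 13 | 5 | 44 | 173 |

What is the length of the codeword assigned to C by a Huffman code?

2

Huffman merges, smallest pair first:
merge B(5) and A(13): 18
merge 18 and C(44): 62
merge 62 and D(173): 235
The subtree containing C is merged 2 times, so code length = 2.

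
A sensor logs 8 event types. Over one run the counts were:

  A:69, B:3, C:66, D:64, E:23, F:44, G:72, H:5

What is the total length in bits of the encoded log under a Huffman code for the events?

Merge the two smallest weights repeatedly:
B(3) + H(5) → 8
8 + E(23) → 31
31 + F(44) → 75
D(64) + C(66) → 130
A(69) + G(72) → 141
75 + 130 → 205
141 + 205 → 346
The encoded length is the sum of every internal node's weight: 8 + 31 + 75 + 130 + 141 + 205 + 346 = 936 bits.

936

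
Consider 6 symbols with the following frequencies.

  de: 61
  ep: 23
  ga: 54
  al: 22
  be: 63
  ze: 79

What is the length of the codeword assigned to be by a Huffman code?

2

Repeatedly merge the two smallest:
al(22) + ep(23) → 45
45 + ga(54) → 99
de(61) + be(63) → 124
ze(79) + 99 → 178
124 + 178 → 302
be's leaf is at depth 2, giving a 2-bit codeword.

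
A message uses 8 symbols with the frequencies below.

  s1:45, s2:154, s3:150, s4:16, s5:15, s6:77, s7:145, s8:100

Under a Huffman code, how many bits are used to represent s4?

Huffman merges, smallest pair first:
merge s5(15) and s4(16): 31
merge 31 and s1(45): 76
merge 76 and s6(77): 153
merge s8(100) and s7(145): 245
merge s3(150) and 153: 303
merge s2(154) and 245: 399
merge 303 and 399: 702
The subtree containing s4 is merged 5 times, so code length = 5.

5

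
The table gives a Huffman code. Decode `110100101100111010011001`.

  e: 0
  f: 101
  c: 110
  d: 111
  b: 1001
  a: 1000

Read left to right; each codeword is recognised as soon as it completes (prefix code):
  110→c | 1001→b | 0→e | 110→c | 0→e | 111→d | 0→e | 1001→b | 1001→b
Decoded message: cbecedebb

cbecedebb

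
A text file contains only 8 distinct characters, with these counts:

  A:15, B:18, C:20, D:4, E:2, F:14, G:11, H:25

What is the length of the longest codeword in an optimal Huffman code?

5

Merge the two lowest-weight nodes at each step:
merge E(2) and D(4): 6
merge 6 and G(11): 17
merge F(14) and A(15): 29
merge 17 and B(18): 35
merge C(20) and H(25): 45
merge 29 and 35: 64
merge 45 and 64: 109
The rarest symbols sit at the bottom; the longest codeword is 5 bits.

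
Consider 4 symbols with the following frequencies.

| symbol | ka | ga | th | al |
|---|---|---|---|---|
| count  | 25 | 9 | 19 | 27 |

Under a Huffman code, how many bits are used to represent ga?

Repeatedly merge the two smallest:
ga(9) + th(19) → 28
ka(25) + al(27) → 52
28 + 52 → 80
ga sits 2 levels below the root, so its codeword is 2 bits.

2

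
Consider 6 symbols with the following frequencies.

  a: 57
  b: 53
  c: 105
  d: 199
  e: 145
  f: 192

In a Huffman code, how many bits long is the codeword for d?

2

Build the tree from the bottom:
merge b(53) and a(57): 110
merge c(105) and 110: 215
merge e(145) and f(192): 337
merge d(199) and 215: 414
merge 337 and 414: 751
d's leaf is at depth 2, giving a 2-bit codeword.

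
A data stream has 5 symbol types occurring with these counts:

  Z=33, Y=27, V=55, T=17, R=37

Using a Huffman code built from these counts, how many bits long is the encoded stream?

382

Greedily combine the two least-frequent nodes:
merge T(17) and Y(27): 44
merge Z(33) and R(37): 70
merge 44 and V(55): 99
merge 70 and 99: 169
Each symbol's bit-cost is frequency × depth; summing gives 382 bits (equivalently 44 + 70 + 99 + 169).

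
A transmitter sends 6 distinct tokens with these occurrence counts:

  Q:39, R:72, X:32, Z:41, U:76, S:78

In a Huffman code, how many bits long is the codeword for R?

Repeatedly merge the two smallest:
combine X(32), Q(39) → 71
combine Z(41), 71 → 112
combine R(72), U(76) → 148
combine S(78), 112 → 190
combine 148, 190 → 338
The subtree containing R is merged 2 times, so code length = 2.

2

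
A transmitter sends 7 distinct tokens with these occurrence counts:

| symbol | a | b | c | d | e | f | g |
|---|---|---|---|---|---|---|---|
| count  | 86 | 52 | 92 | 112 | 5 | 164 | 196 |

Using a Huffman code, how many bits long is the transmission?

1818

Merge the two smallest weights repeatedly:
combine e(5), b(52) → 57
combine 57, a(86) → 143
combine c(92), d(112) → 204
combine 143, f(164) → 307
combine g(196), 204 → 400
combine 307, 400 → 707
Total encoded bits = sum of merged weights = 57 + 143 + 204 + 307 + 400 + 707 = 1818.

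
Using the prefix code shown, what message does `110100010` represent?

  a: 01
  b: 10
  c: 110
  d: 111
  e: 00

Read left to right; each codeword is recognised as soon as it completes (prefix code):
  110→c | 10→b | 00→e | 10→b
Decoded message: cbeb

cbeb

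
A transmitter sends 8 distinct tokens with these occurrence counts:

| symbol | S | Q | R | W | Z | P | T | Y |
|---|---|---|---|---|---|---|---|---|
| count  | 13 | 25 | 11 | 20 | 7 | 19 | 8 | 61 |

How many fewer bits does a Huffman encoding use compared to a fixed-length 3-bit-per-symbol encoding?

Fixed-length: 3 bits × 164 symbols = 492 bits.
Huffman merges:
merge Z(7) and T(8): 15
merge R(11) and S(13): 24
merge 15 and P(19): 34
merge W(20) and 24: 44
merge Q(25) and 34: 59
merge 44 and 59: 103
merge Y(61) and 103: 164
Huffman total = 15 + 24 + 34 + 44 + 59 + 103 + 164 = 443 bits.
Saving = 492 − 443 = 49 bits.

49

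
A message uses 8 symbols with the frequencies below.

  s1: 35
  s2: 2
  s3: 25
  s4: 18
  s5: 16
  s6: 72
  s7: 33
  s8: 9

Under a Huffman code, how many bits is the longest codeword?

5

Merge the two lowest-weight nodes at each step:
s2(2) + s8(9) → 11
11 + s5(16) → 27
s4(18) + s3(25) → 43
27 + s7(33) → 60
s1(35) + 43 → 78
60 + s6(72) → 132
78 + 132 → 210
The rarest symbols sit at the bottom; the longest codeword is 5 bits.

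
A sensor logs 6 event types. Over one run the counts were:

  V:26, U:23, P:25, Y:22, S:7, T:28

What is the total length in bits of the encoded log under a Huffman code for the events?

339

Build the Huffman tree bottom-up:
merge S(7) and Y(22): 29
merge U(23) and P(25): 48
merge V(26) and T(28): 54
merge 29 and 48: 77
merge 54 and 77: 131
Total encoded bits = sum of merged weights = 29 + 48 + 54 + 77 + 131 = 339.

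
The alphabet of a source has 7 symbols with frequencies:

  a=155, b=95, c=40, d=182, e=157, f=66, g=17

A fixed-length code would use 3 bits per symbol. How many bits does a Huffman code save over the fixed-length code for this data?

314

Fixed-length: 3 bits × 712 symbols = 2136 bits.
Huffman merges:
combine g(17), c(40) → 57
combine 57, f(66) → 123
combine b(95), 123 → 218
combine a(155), e(157) → 312
combine d(182), 218 → 400
combine 312, 400 → 712
Huffman total = 57 + 123 + 218 + 312 + 400 + 712 = 1822 bits.
Saving = 2136 − 1822 = 314 bits.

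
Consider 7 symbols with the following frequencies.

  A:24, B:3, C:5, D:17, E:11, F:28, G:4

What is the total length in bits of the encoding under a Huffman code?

Greedily combine the two least-frequent nodes:
merge B(3) and G(4): 7
merge C(5) and 7: 12
merge E(11) and 12: 23
merge D(17) and 23: 40
merge A(24) and F(28): 52
merge 40 and 52: 92
Total encoded bits = sum of merged weights = 7 + 12 + 23 + 40 + 52 + 92 = 226.

226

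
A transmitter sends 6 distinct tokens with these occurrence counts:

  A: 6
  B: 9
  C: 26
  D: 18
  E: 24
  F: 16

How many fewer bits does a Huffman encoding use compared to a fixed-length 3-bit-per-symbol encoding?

53

Fixed-length: 3 bits × 99 symbols = 297 bits.
Huffman merges:
combine A(6), B(9) → 15
combine 15, F(16) → 31
combine D(18), E(24) → 42
combine C(26), 31 → 57
combine 42, 57 → 99
Huffman total = 15 + 31 + 42 + 57 + 99 = 244 bits.
Saving = 297 − 244 = 53 bits.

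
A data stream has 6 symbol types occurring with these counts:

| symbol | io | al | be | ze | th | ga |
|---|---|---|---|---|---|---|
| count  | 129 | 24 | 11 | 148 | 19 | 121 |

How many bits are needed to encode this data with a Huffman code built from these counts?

Build the Huffman tree bottom-up:
merge be(11) and th(19): 30
merge al(24) and 30: 54
merge 54 and ga(121): 175
merge io(129) and ze(148): 277
merge 175 and 277: 452
Each symbol's bit-cost is frequency × depth; summing gives 988 bits (equivalently 30 + 54 + 175 + 277 + 452).

988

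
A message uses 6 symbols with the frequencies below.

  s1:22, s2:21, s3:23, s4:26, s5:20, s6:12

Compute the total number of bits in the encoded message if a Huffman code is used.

323

Build the Huffman tree bottom-up:
merge s6(12) and s5(20): 32
merge s2(21) and s1(22): 43
merge s3(23) and s4(26): 49
merge 32 and 43: 75
merge 49 and 75: 124
Each symbol's bit-cost is frequency × depth; summing gives 323 bits (equivalently 32 + 43 + 49 + 75 + 124).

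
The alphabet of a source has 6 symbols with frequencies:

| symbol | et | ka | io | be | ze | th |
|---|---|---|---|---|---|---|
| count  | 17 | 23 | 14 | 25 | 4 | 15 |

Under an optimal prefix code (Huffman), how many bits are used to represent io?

3

Huffman merges, smallest pair first:
combine ze(4), io(14) → 18
combine th(15), et(17) → 32
combine 18, ka(23) → 41
combine be(25), 32 → 57
combine 41, 57 → 98
io sits 3 levels below the root, so its codeword is 3 bits.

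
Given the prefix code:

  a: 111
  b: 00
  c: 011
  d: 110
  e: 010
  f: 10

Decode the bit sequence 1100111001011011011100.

Read left to right; each codeword is recognised as soon as it completes (prefix code):
  110→d | 011→c | 10→f | 010→e | 110→d | 110→d | 111→a | 00→b
Decoded message: dcfeddab

dcfeddab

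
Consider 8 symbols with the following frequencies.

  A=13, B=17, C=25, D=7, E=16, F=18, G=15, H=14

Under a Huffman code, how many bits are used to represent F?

Repeatedly merge the two smallest:
merge D(7) and A(13): 20
merge H(14) and G(15): 29
merge E(16) and B(17): 33
merge F(18) and 20: 38
merge C(25) and 29: 54
merge 33 and 38: 71
merge 54 and 71: 125
F's leaf is at depth 3, giving a 3-bit codeword.

3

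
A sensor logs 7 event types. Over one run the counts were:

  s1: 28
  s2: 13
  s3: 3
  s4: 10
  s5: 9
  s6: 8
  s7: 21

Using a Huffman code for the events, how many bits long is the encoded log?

Greedily combine the two least-frequent nodes:
combine s3(3), s6(8) → 11
combine s5(9), s4(10) → 19
combine 11, s2(13) → 24
combine 19, s7(21) → 40
combine 24, s1(28) → 52
combine 40, 52 → 92
The encoded length is the sum of every internal node's weight: 11 + 19 + 24 + 40 + 52 + 92 = 238 bits.

238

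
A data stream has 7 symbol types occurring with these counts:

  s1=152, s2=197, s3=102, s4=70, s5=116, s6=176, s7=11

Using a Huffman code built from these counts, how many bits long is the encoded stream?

2180

Build the Huffman tree bottom-up:
s7(11) + s4(70) → 81
81 + s3(102) → 183
s5(116) + s1(152) → 268
s6(176) + 183 → 359
s2(197) + 268 → 465
359 + 465 → 824
Each symbol's bit-cost is frequency × depth; summing gives 2180 bits (equivalently 81 + 183 + 268 + 359 + 465 + 824).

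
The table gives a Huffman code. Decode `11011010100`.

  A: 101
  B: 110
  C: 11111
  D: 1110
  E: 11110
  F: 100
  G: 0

Read left to right; each codeword is recognised as soon as it completes (prefix code):
  110→B | 110→B | 101→A | 0→G | 0→G
Decoded message: BBAGG

BBAGG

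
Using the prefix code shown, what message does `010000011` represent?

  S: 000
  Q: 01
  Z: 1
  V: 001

Read left to right; each codeword is recognised as soon as it completes (prefix code):
  01→Q | 000→S | 001→V | 1→Z
Decoded message: QSVZ

QSVZ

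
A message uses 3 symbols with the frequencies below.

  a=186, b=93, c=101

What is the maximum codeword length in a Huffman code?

2

Merge the two lowest-weight nodes at each step:
combine b(93), c(101) → 194
combine a(186), 194 → 380
Maximum depth reached is 2.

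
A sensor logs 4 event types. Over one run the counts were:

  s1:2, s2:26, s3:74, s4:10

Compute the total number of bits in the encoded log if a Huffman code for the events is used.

162

Merge the two smallest weights repeatedly:
combine s1(2), s4(10) → 12
combine 12, s2(26) → 38
combine 38, s3(74) → 112
Total encoded bits = sum of merged weights = 12 + 38 + 112 = 162.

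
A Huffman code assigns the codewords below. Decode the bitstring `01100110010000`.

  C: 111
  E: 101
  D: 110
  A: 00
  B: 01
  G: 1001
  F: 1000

BGGAA

Read left to right; each codeword is recognised as soon as it completes (prefix code):
  01→B | 1001→G | 1001→G | 00→A | 00→A
Decoded message: BGGAA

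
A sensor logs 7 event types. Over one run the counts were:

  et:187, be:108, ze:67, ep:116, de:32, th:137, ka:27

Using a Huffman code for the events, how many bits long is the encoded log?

1757

Build the Huffman tree bottom-up:
ka(27) + de(32) → 59
59 + ze(67) → 126
be(108) + ep(116) → 224
126 + th(137) → 263
et(187) + 224 → 411
263 + 411 → 674
Total encoded bits = sum of merged weights = 59 + 126 + 224 + 263 + 411 + 674 = 1757.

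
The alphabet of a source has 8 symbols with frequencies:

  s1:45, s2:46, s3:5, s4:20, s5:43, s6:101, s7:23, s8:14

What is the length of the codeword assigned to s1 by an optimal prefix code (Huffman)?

Build the tree from the bottom:
combine s3(5), s8(14) → 19
combine 19, s4(20) → 39
combine s7(23), 39 → 62
combine s5(43), s1(45) → 88
combine s2(46), 62 → 108
combine 88, s6(101) → 189
combine 108, 189 → 297
s1's leaf is at depth 3, giving a 3-bit codeword.

3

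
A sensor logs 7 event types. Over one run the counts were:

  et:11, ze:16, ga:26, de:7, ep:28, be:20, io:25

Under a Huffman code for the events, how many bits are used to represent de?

Huffman merges, smallest pair first:
merge de(7) and et(11): 18
merge ze(16) and 18: 34
merge be(20) and io(25): 45
merge ga(26) and ep(28): 54
merge 34 and 45: 79
merge 54 and 79: 133
The subtree containing de is merged 4 times, so code length = 4.

4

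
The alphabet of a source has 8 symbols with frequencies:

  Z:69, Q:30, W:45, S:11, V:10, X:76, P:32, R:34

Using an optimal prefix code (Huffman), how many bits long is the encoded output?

848

Merge the two smallest weights repeatedly:
V(10) + S(11) → 21
21 + Q(30) → 51
P(32) + R(34) → 66
W(45) + 51 → 96
66 + Z(69) → 135
X(76) + 96 → 172
135 + 172 → 307
Each symbol's bit-cost is frequency × depth; summing gives 848 bits (equivalently 21 + 51 + 66 + 96 + 135 + 172 + 307).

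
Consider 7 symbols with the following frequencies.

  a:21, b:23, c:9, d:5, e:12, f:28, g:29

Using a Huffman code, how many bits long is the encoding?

Greedily combine the two least-frequent nodes:
combine d(5), c(9) → 14
combine e(12), 14 → 26
combine a(21), b(23) → 44
combine 26, f(28) → 54
combine g(29), 44 → 73
combine 54, 73 → 127
Total encoded bits = sum of merged weights = 14 + 26 + 44 + 54 + 73 + 127 = 338.

338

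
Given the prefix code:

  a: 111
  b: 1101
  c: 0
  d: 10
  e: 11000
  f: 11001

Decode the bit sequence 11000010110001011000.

Read left to right; each codeword is recognised as soon as it completes (prefix code):
  11000→e | 0→c | 10→d | 11000→e | 10→d | 11000→e
Decoded message: ecdede

ecdede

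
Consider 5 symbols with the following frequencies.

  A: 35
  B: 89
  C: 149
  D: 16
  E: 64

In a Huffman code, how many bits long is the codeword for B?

2

Repeatedly merge the two smallest:
merge D(16) and A(35): 51
merge 51 and E(64): 115
merge B(89) and 115: 204
merge C(149) and 204: 353
B's leaf is at depth 2, giving a 2-bit codeword.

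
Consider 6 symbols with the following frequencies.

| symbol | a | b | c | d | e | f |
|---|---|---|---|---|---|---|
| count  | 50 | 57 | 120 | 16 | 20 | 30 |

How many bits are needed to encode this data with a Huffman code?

675

Greedily combine the two least-frequent nodes:
merge d(16) and e(20): 36
merge f(30) and 36: 66
merge a(50) and b(57): 107
merge 66 and 107: 173
merge c(120) and 173: 293
The encoded length is the sum of every internal node's weight: 36 + 66 + 107 + 173 + 293 = 675 bits.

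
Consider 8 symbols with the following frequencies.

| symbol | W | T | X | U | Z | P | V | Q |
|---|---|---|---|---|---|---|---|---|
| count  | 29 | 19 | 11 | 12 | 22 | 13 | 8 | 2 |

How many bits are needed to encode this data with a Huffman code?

328

Greedily combine the two least-frequent nodes:
merge Q(2) and V(8): 10
merge 10 and X(11): 21
merge U(12) and P(13): 25
merge T(19) and 21: 40
merge Z(22) and 25: 47
merge W(29) and 40: 69
merge 47 and 69: 116
The encoded length is the sum of every internal node's weight: 10 + 21 + 25 + 40 + 47 + 69 + 116 = 328 bits.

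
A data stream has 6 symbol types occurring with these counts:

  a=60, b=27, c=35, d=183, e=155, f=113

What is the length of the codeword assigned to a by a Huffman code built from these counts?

Build the tree from the bottom:
combine b(27), c(35) → 62
combine a(60), 62 → 122
combine f(113), 122 → 235
combine e(155), d(183) → 338
combine 235, 338 → 573
a's leaf is at depth 3, giving a 3-bit codeword.

3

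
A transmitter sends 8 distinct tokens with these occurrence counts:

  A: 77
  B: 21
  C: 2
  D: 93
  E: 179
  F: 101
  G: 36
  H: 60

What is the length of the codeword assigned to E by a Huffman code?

Build the tree from the bottom:
combine C(2), B(21) → 23
combine 23, G(36) → 59
combine 59, H(60) → 119
combine A(77), D(93) → 170
combine F(101), 119 → 220
combine 170, E(179) → 349
combine 220, 349 → 569
The subtree containing E is merged 2 times, so code length = 2.

2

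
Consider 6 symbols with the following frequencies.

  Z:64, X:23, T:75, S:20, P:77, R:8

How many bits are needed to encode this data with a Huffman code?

613

Greedily combine the two least-frequent nodes:
R(8) + S(20) → 28
X(23) + 28 → 51
51 + Z(64) → 115
T(75) + P(77) → 152
115 + 152 → 267
The encoded length is the sum of every internal node's weight: 28 + 51 + 115 + 152 + 267 = 613 bits.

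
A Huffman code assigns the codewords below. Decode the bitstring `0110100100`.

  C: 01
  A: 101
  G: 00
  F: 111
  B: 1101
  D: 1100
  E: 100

Read left to right; each codeword is recognised as soon as it completes (prefix code):
  01→C | 101→A | 00→G | 100→E
Decoded message: CAGE

CAGE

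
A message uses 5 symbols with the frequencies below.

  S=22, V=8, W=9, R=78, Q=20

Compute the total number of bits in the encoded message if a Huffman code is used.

Greedily combine the two least-frequent nodes:
merge V(8) and W(9): 17
merge 17 and Q(20): 37
merge S(22) and 37: 59
merge 59 and R(78): 137
Each symbol's bit-cost is frequency × depth; summing gives 250 bits (equivalently 17 + 37 + 59 + 137).

250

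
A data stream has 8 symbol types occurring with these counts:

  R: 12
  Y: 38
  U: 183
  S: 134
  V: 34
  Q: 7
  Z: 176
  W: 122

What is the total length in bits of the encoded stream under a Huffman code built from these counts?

Greedily combine the two least-frequent nodes:
combine Q(7), R(12) → 19
combine 19, V(34) → 53
combine Y(38), 53 → 91
combine 91, W(122) → 213
combine S(134), Z(176) → 310
combine U(183), 213 → 396
combine 310, 396 → 706
The encoded length is the sum of every internal node's weight: 19 + 53 + 91 + 213 + 310 + 396 + 706 = 1788 bits.

1788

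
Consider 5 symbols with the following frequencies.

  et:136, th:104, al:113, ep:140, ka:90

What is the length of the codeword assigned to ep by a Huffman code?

2

Build the tree from the bottom:
merge ka(90) and th(104): 194
merge al(113) and et(136): 249
merge ep(140) and 194: 334
merge 249 and 334: 583
ep sits 2 levels below the root, so its codeword is 2 bits.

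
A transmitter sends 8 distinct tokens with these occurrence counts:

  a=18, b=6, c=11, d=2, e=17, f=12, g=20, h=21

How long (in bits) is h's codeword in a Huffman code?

Huffman merges, smallest pair first:
combine d(2), b(6) → 8
combine 8, c(11) → 19
combine f(12), e(17) → 29
combine a(18), 19 → 37
combine g(20), h(21) → 41
combine 29, 37 → 66
combine 41, 66 → 107
h's leaf is at depth 2, giving a 2-bit codeword.

2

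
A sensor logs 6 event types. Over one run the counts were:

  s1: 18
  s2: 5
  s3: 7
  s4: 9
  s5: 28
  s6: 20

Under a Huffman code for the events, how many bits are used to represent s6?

2

Build the tree from the bottom:
merge s2(5) and s3(7): 12
merge s4(9) and 12: 21
merge s1(18) and s6(20): 38
merge 21 and s5(28): 49
merge 38 and 49: 87
s6's leaf is at depth 2, giving a 2-bit codeword.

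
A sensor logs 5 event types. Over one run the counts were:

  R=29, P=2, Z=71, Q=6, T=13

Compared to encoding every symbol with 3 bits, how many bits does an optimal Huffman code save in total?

Fixed-length: 3 bits × 121 symbols = 363 bits.
Huffman merges:
P(2) + Q(6) → 8
8 + T(13) → 21
21 + R(29) → 50
50 + Z(71) → 121
Huffman total = 8 + 21 + 50 + 121 = 200 bits.
Saving = 363 − 200 = 163 bits.

163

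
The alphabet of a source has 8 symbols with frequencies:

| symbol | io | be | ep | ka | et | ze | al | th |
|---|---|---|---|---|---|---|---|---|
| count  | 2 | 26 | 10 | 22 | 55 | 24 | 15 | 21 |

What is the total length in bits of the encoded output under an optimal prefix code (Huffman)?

Build the Huffman tree bottom-up:
merge io(2) and ep(10): 12
merge 12 and al(15): 27
merge th(21) and ka(22): 43
merge ze(24) and be(26): 50
merge 27 and 43: 70
merge 50 and et(55): 105
merge 70 and 105: 175
The encoded length is the sum of every internal node's weight: 12 + 27 + 43 + 50 + 70 + 105 + 175 = 482 bits.

482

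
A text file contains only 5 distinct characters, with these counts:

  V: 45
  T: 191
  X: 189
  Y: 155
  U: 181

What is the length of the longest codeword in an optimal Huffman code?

3

Merge the two lowest-weight nodes at each step:
merge V(45) and Y(155): 200
merge U(181) and X(189): 370
merge T(191) and 200: 391
merge 370 and 391: 761
The first pair merged (V, Y) ends up deepest, at depth 3.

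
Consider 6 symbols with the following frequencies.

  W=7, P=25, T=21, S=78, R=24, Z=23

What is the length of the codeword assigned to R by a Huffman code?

Huffman merges, smallest pair first:
W(7) + T(21) → 28
Z(23) + R(24) → 47
P(25) + 28 → 53
47 + 53 → 100
S(78) + 100 → 178
R sits 3 levels below the root, so its codeword is 3 bits.

3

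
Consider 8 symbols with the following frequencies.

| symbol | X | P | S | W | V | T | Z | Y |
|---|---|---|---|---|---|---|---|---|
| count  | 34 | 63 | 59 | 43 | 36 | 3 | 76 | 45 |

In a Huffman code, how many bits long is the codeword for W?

3

Repeatedly merge the two smallest:
combine T(3), X(34) → 37
combine V(36), 37 → 73
combine W(43), Y(45) → 88
combine S(59), P(63) → 122
combine 73, Z(76) → 149
combine 88, 122 → 210
combine 149, 210 → 359
W's leaf is at depth 3, giving a 3-bit codeword.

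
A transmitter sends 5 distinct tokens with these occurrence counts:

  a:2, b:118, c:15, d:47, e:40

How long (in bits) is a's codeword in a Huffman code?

4

Huffman merges, smallest pair first:
combine a(2), c(15) → 17
combine 17, e(40) → 57
combine d(47), 57 → 104
combine 104, b(118) → 222
a's leaf is at depth 4, giving a 4-bit codeword.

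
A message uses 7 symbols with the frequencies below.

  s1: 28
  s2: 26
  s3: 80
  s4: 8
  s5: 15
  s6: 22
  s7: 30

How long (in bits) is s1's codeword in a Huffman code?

3

Repeatedly merge the two smallest:
s4(8) + s5(15) → 23
s6(22) + 23 → 45
s2(26) + s1(28) → 54
s7(30) + 45 → 75
54 + 75 → 129
s3(80) + 129 → 209
s1's leaf is at depth 3, giving a 3-bit codeword.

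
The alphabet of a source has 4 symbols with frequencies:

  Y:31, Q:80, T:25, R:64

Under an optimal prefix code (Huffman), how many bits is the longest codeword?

3

Merge the two lowest-weight nodes at each step:
T(25) + Y(31) → 56
56 + R(64) → 120
Q(80) + 120 → 200
The rarest symbols sit at the bottom; the longest codeword is 3 bits.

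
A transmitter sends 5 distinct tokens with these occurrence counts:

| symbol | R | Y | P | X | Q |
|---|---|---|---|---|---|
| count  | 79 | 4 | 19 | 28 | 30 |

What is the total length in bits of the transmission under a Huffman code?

315

Build the Huffman tree bottom-up:
Y(4) + P(19) → 23
23 + X(28) → 51
Q(30) + 51 → 81
R(79) + 81 → 160
The encoded length is the sum of every internal node's weight: 23 + 51 + 81 + 160 = 315 bits.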